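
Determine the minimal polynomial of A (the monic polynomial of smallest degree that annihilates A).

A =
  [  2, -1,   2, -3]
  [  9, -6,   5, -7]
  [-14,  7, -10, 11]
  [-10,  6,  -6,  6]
x^3 + 6*x^2 + 12*x + 8

The characteristic polynomial is χ_A(x) = (x + 2)^4, so the eigenvalues are known. The minimal polynomial is
  m_A(x) = Π_λ (x − λ)^{k_λ}
where k_λ is the size of the *largest* Jordan block for λ (equivalently, the smallest k with (A − λI)^k v = 0 for every generalised eigenvector v of λ).

  λ = -2: largest Jordan block has size 3, contributing (x + 2)^3

So m_A(x) = (x + 2)^3 = x^3 + 6*x^2 + 12*x + 8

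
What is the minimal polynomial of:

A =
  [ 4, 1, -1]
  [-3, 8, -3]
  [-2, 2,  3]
x^2 - 10*x + 25

The characteristic polynomial is χ_A(x) = (x - 5)^3, so the eigenvalues are known. The minimal polynomial is
  m_A(x) = Π_λ (x − λ)^{k_λ}
where k_λ is the size of the *largest* Jordan block for λ (equivalently, the smallest k with (A − λI)^k v = 0 for every generalised eigenvector v of λ).

  λ = 5: largest Jordan block has size 2, contributing (x − 5)^2

So m_A(x) = (x - 5)^2 = x^2 - 10*x + 25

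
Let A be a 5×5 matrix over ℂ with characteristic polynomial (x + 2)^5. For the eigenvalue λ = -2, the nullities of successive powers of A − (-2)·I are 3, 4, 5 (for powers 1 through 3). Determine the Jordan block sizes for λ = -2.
Block sizes for λ = -2: [3, 1, 1]

From the dimensions of kernels of powers, the number of Jordan blocks of size at least j is d_j − d_{j−1} where d_j = dim ker(N^j) (with d_0 = 0). Computing the differences gives [3, 1, 1].
The number of blocks of size exactly k is (#blocks of size ≥ k) − (#blocks of size ≥ k + 1), so the partition is: 2 block(s) of size 1, 1 block(s) of size 3.
In nonincreasing order the block sizes are [3, 1, 1].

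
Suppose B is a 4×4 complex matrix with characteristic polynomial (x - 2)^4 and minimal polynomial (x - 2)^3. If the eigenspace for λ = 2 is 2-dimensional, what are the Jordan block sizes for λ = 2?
Block sizes for λ = 2: [3, 1]

Step 1 — from the characteristic polynomial, algebraic multiplicity of λ = 2 is 4. From dim ker(B − (2)·I) = 2, there are exactly 2 Jordan blocks for λ = 2.
Step 2 — from the minimal polynomial, the factor (x − 2)^3 tells us the largest block for λ = 2 has size 3.
Step 3 — with total size 4, 2 blocks, and largest block 3, the block sizes (in nonincreasing order) are [3, 1].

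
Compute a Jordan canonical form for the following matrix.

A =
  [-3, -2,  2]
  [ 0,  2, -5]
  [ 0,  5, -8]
J_2(-3) ⊕ J_1(-3)

The characteristic polynomial is
  det(x·I − A) = x^3 + 9*x^2 + 27*x + 27 = (x + 3)^3

Eigenvalues and multiplicities (the geometric multiplicity of λ is n − rank(A − λI), which equals the number of Jordan blocks for λ):
  λ = -3: algebraic multiplicity = 3, geometric multiplicity = 2

Determining the block sizes for each eigenvalue:
  λ = -3: 2 blocks summing to 3 forces exactly one block of size 2 and the rest size 1 → block sizes [2, 1]

Assembling the blocks gives a Jordan form
J =
  [-3,  1,  0]
  [ 0, -3,  0]
  [ 0,  0, -3]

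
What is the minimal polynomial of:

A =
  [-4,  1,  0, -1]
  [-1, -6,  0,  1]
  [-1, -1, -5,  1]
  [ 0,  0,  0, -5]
x^2 + 10*x + 25

The characteristic polynomial is χ_A(x) = (x + 5)^4, so the eigenvalues are known. The minimal polynomial is
  m_A(x) = Π_λ (x − λ)^{k_λ}
where k_λ is the size of the *largest* Jordan block for λ (equivalently, the smallest k with (A − λI)^k v = 0 for every generalised eigenvector v of λ).

  λ = -5: largest Jordan block has size 2, contributing (x + 5)^2

So m_A(x) = (x + 5)^2 = x^2 + 10*x + 25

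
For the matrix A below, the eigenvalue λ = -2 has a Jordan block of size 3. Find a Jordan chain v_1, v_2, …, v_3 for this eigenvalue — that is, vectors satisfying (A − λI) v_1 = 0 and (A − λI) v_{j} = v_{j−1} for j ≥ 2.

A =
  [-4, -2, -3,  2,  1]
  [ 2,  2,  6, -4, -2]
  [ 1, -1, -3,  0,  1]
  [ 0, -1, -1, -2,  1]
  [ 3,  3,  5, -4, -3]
A Jordan chain for λ = -2 of length 3:
v_1 = (0, 4, -2, 0, 2)ᵀ
v_2 = (-2, 2, 1, 0, 3)ᵀ
v_3 = (1, 0, 0, 0, 0)ᵀ

Let N = A − (-2)·I. We want v_3 with N^3 v_3 = 0 but N^2 v_3 ≠ 0; then v_{j-1} := N · v_j for j = 3, …, 2.

Pick v_3 = (1, 0, 0, 0, 0)ᵀ.
Then v_2 = N · v_3 = (-2, 2, 1, 0, 3)ᵀ.
Then v_1 = N · v_2 = (0, 4, -2, 0, 2)ᵀ.

Sanity check: (A − (-2)·I) v_1 = (0, 0, 0, 0, 0)ᵀ = 0. ✓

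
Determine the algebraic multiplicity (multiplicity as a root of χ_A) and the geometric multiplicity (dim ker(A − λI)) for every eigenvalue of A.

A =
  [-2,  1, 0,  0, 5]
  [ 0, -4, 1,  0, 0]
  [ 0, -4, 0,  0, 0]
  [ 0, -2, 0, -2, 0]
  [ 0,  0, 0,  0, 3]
λ = -2: alg = 4, geom = 2; λ = 3: alg = 1, geom = 1

Step 1 — factor the characteristic polynomial to read off the algebraic multiplicities:
  χ_A(x) = (x - 3)*(x + 2)^4

Step 2 — compute geometric multiplicities via the rank-nullity identity g(λ) = n − rank(A − λI):
  rank(A − (-2)·I) = 3, so dim ker(A − (-2)·I) = n − 3 = 2
  rank(A − (3)·I) = 4, so dim ker(A − (3)·I) = n − 4 = 1

Summary:
  λ = -2: algebraic multiplicity = 4, geometric multiplicity = 2
  λ = 3: algebraic multiplicity = 1, geometric multiplicity = 1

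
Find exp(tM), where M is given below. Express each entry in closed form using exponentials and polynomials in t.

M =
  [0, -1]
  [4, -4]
e^{tM} =
  [2*t*exp(-2*t) + exp(-2*t), -t*exp(-2*t)]
  [4*t*exp(-2*t), -2*t*exp(-2*t) + exp(-2*t)]

Strategy: write M = P · J · P⁻¹ where J is a Jordan canonical form, so e^{tM} = P · e^{tJ} · P⁻¹, and e^{tJ} can be computed block-by-block.

M has Jordan form
J =
  [-2,  1]
  [ 0, -2]
(up to reordering of blocks).

Per-block formulas:
  For a 2×2 Jordan block J_2(-2): exp(t · J_2(-2)) = e^(-2t)·(I + t·N), where N is the 2×2 nilpotent shift.

After assembling e^{tJ} and conjugating by P, we get:

e^{tM} =
  [2*t*exp(-2*t) + exp(-2*t), -t*exp(-2*t)]
  [4*t*exp(-2*t), -2*t*exp(-2*t) + exp(-2*t)]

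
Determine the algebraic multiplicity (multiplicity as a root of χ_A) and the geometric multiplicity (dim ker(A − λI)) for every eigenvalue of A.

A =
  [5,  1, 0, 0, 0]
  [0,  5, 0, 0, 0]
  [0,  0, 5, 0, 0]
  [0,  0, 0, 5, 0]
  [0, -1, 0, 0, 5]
λ = 5: alg = 5, geom = 4

Step 1 — factor the characteristic polynomial to read off the algebraic multiplicities:
  χ_A(x) = (x - 5)^5

Step 2 — compute geometric multiplicities via the rank-nullity identity g(λ) = n − rank(A − λI):
  rank(A − (5)·I) = 1, so dim ker(A − (5)·I) = n − 1 = 4

Summary:
  λ = 5: algebraic multiplicity = 5, geometric multiplicity = 4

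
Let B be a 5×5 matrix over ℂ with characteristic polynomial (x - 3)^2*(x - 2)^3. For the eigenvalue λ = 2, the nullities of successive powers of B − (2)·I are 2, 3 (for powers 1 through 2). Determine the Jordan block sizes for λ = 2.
Block sizes for λ = 2: [2, 1]

From the dimensions of kernels of powers, the number of Jordan blocks of size at least j is d_j − d_{j−1} where d_j = dim ker(N^j) (with d_0 = 0). Computing the differences gives [2, 1].
The number of blocks of size exactly k is (#blocks of size ≥ k) − (#blocks of size ≥ k + 1), so the partition is: 1 block(s) of size 1, 1 block(s) of size 2.
In nonincreasing order the block sizes are [2, 1].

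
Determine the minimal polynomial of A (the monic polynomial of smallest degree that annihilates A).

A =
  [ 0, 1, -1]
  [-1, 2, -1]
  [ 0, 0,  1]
x^2 - 2*x + 1

The characteristic polynomial is χ_A(x) = (x - 1)^3, so the eigenvalues are known. The minimal polynomial is
  m_A(x) = Π_λ (x − λ)^{k_λ}
where k_λ is the size of the *largest* Jordan block for λ (equivalently, the smallest k with (A − λI)^k v = 0 for every generalised eigenvector v of λ).

  λ = 1: largest Jordan block has size 2, contributing (x − 1)^2

So m_A(x) = (x - 1)^2 = x^2 - 2*x + 1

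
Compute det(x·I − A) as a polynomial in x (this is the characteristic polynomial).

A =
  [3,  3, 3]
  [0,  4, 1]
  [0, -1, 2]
x^3 - 9*x^2 + 27*x - 27

Expanding det(x·I − A) (e.g. by cofactor expansion or by noting that A is similar to its Jordan form J, which has the same characteristic polynomial as A) gives
  χ_A(x) = x^3 - 9*x^2 + 27*x - 27
which factors as (x - 3)^3. The eigenvalues (with algebraic multiplicities) are λ = 3 with multiplicity 3.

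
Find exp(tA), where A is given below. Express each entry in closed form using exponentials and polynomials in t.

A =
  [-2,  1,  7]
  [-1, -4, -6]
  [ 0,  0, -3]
e^{tA} =
  [t*exp(-3*t) + exp(-3*t), t*exp(-3*t), t^2*exp(-3*t)/2 + 7*t*exp(-3*t)]
  [-t*exp(-3*t), -t*exp(-3*t) + exp(-3*t), -t^2*exp(-3*t)/2 - 6*t*exp(-3*t)]
  [0, 0, exp(-3*t)]

Strategy: write A = P · J · P⁻¹ where J is a Jordan canonical form, so e^{tA} = P · e^{tJ} · P⁻¹, and e^{tJ} can be computed block-by-block.

A has Jordan form
J =
  [-3,  1,  0]
  [ 0, -3,  1]
  [ 0,  0, -3]
(up to reordering of blocks).

Per-block formulas:
  For a 3×3 Jordan block J_3(-3): exp(t · J_3(-3)) = e^(-3t)·(I + t·N + (t^2/2)·N^2), where N is the 3×3 nilpotent shift.

After assembling e^{tJ} and conjugating by P, we get:

e^{tA} =
  [t*exp(-3*t) + exp(-3*t), t*exp(-3*t), t^2*exp(-3*t)/2 + 7*t*exp(-3*t)]
  [-t*exp(-3*t), -t*exp(-3*t) + exp(-3*t), -t^2*exp(-3*t)/2 - 6*t*exp(-3*t)]
  [0, 0, exp(-3*t)]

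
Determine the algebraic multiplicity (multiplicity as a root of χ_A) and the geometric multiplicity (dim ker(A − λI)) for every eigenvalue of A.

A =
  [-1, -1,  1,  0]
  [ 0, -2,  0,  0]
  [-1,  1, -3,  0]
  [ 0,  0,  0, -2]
λ = -2: alg = 4, geom = 3

Step 1 — factor the characteristic polynomial to read off the algebraic multiplicities:
  χ_A(x) = (x + 2)^4

Step 2 — compute geometric multiplicities via the rank-nullity identity g(λ) = n − rank(A − λI):
  rank(A − (-2)·I) = 1, so dim ker(A − (-2)·I) = n − 1 = 3

Summary:
  λ = -2: algebraic multiplicity = 4, geometric multiplicity = 3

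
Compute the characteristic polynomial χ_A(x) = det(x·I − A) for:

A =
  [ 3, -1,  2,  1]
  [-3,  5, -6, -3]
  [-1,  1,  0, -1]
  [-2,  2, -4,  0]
x^4 - 8*x^3 + 24*x^2 - 32*x + 16

Expanding det(x·I − A) (e.g. by cofactor expansion or by noting that A is similar to its Jordan form J, which has the same characteristic polynomial as A) gives
  χ_A(x) = x^4 - 8*x^3 + 24*x^2 - 32*x + 16
which factors as (x - 2)^4. The eigenvalues (with algebraic multiplicities) are λ = 2 with multiplicity 4.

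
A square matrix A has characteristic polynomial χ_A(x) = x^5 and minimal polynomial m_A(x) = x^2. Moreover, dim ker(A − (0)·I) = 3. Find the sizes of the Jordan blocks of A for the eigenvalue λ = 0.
Block sizes for λ = 0: [2, 2, 1]

Step 1 — from the characteristic polynomial, algebraic multiplicity of λ = 0 is 5. From dim ker(A − (0)·I) = 3, there are exactly 3 Jordan blocks for λ = 0.
Step 2 — from the minimal polynomial, the factor (x − 0)^2 tells us the largest block for λ = 0 has size 2.
Step 3 — with total size 5, 3 blocks, and largest block 2, the block sizes (in nonincreasing order) are [2, 2, 1].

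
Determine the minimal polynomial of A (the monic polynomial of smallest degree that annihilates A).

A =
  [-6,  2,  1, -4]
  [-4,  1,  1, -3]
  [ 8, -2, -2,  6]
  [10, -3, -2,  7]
x^3

The characteristic polynomial is χ_A(x) = x^4, so the eigenvalues are known. The minimal polynomial is
  m_A(x) = Π_λ (x − λ)^{k_λ}
where k_λ is the size of the *largest* Jordan block for λ (equivalently, the smallest k with (A − λI)^k v = 0 for every generalised eigenvector v of λ).

  λ = 0: largest Jordan block has size 3, contributing (x − 0)^3

So m_A(x) = x^3 = x^3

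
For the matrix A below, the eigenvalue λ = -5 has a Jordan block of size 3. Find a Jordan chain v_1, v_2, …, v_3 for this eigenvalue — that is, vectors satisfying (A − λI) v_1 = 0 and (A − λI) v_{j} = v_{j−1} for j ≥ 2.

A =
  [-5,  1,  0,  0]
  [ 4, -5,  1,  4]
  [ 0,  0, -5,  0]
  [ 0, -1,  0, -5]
A Jordan chain for λ = -5 of length 3:
v_1 = (4, 0, 0, -4)ᵀ
v_2 = (0, 4, 0, 0)ᵀ
v_3 = (1, 0, 0, 0)ᵀ

Let N = A − (-5)·I. We want v_3 with N^3 v_3 = 0 but N^2 v_3 ≠ 0; then v_{j-1} := N · v_j for j = 3, …, 2.

Pick v_3 = (1, 0, 0, 0)ᵀ.
Then v_2 = N · v_3 = (0, 4, 0, 0)ᵀ.
Then v_1 = N · v_2 = (4, 0, 0, -4)ᵀ.

Sanity check: (A − (-5)·I) v_1 = (0, 0, 0, 0)ᵀ = 0. ✓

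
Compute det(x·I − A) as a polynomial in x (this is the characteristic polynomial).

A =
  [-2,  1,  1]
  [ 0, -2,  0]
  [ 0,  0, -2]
x^3 + 6*x^2 + 12*x + 8

Expanding det(x·I − A) (e.g. by cofactor expansion or by noting that A is similar to its Jordan form J, which has the same characteristic polynomial as A) gives
  χ_A(x) = x^3 + 6*x^2 + 12*x + 8
which factors as (x + 2)^3. The eigenvalues (with algebraic multiplicities) are λ = -2 with multiplicity 3.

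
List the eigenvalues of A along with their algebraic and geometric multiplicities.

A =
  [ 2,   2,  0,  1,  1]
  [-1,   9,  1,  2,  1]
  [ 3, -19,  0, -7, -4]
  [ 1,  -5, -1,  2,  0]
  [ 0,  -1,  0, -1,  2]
λ = 3: alg = 5, geom = 2

Step 1 — factor the characteristic polynomial to read off the algebraic multiplicities:
  χ_A(x) = (x - 3)^5

Step 2 — compute geometric multiplicities via the rank-nullity identity g(λ) = n − rank(A − λI):
  rank(A − (3)·I) = 3, so dim ker(A − (3)·I) = n − 3 = 2

Summary:
  λ = 3: algebraic multiplicity = 5, geometric multiplicity = 2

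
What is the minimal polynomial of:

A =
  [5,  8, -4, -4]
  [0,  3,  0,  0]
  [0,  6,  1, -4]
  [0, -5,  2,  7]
x^3 - 11*x^2 + 39*x - 45

The characteristic polynomial is χ_A(x) = (x - 5)^2*(x - 3)^2, so the eigenvalues are known. The minimal polynomial is
  m_A(x) = Π_λ (x − λ)^{k_λ}
where k_λ is the size of the *largest* Jordan block for λ (equivalently, the smallest k with (A − λI)^k v = 0 for every generalised eigenvector v of λ).

  λ = 3: largest Jordan block has size 2, contributing (x − 3)^2
  λ = 5: largest Jordan block has size 1, contributing (x − 5)

So m_A(x) = (x - 5)*(x - 3)^2 = x^3 - 11*x^2 + 39*x - 45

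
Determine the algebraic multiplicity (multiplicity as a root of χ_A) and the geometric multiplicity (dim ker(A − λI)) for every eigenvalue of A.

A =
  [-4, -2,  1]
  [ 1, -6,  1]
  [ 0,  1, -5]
λ = -5: alg = 3, geom = 1

Step 1 — factor the characteristic polynomial to read off the algebraic multiplicities:
  χ_A(x) = (x + 5)^3

Step 2 — compute geometric multiplicities via the rank-nullity identity g(λ) = n − rank(A − λI):
  rank(A − (-5)·I) = 2, so dim ker(A − (-5)·I) = n − 2 = 1

Summary:
  λ = -5: algebraic multiplicity = 3, geometric multiplicity = 1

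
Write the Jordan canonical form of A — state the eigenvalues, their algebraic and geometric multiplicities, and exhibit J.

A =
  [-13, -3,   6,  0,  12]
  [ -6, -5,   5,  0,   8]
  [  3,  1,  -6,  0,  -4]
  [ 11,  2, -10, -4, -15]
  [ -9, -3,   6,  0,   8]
J_3(-4) ⊕ J_2(-4)

The characteristic polynomial is
  det(x·I − A) = x^5 + 20*x^4 + 160*x^3 + 640*x^2 + 1280*x + 1024 = (x + 4)^5

Eigenvalues and multiplicities (the geometric multiplicity of λ is n − rank(A − λI), which equals the number of Jordan blocks for λ):
  λ = -4: algebraic multiplicity = 5, geometric multiplicity = 2

Determining the block sizes for each eigenvalue:
  λ = -4: with am = 5 and gm = 2, the partition is not yet determined (e.g. several partitions of 5 into 2 parts exist). Let N = A − (-4)·I. Computing rank(N^1) = 3, rank(N^2) = 1, rank(N^3) = 0; the number of blocks of size ≥ j is rank(N^{j−1}) − rank(N^j), giving [2, 2, 1]. So we have 1 block(s) of size 3, 1 block(s) of size 2 → block sizes [3, 2]

Assembling the blocks gives a Jordan form
J =
  [-4,  1,  0,  0,  0]
  [ 0, -4,  1,  0,  0]
  [ 0,  0, -4,  0,  0]
  [ 0,  0,  0, -4,  1]
  [ 0,  0,  0,  0, -4]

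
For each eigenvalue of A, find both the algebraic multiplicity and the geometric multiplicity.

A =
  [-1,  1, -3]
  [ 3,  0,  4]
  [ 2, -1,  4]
λ = 1: alg = 3, geom = 1

Step 1 — factor the characteristic polynomial to read off the algebraic multiplicities:
  χ_A(x) = (x - 1)^3

Step 2 — compute geometric multiplicities via the rank-nullity identity g(λ) = n − rank(A − λI):
  rank(A − (1)·I) = 2, so dim ker(A − (1)·I) = n − 2 = 1

Summary:
  λ = 1: algebraic multiplicity = 3, geometric multiplicity = 1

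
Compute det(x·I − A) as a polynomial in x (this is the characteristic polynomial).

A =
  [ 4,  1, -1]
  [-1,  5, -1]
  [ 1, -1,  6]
x^3 - 15*x^2 + 75*x - 125

Expanding det(x·I − A) (e.g. by cofactor expansion or by noting that A is similar to its Jordan form J, which has the same characteristic polynomial as A) gives
  χ_A(x) = x^3 - 15*x^2 + 75*x - 125
which factors as (x - 5)^3. The eigenvalues (with algebraic multiplicities) are λ = 5 with multiplicity 3.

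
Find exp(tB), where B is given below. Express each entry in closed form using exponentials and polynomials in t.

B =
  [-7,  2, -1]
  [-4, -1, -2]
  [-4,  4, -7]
e^{tB} =
  [-2*t*exp(-5*t) + exp(-5*t), 2*t*exp(-5*t), -t*exp(-5*t)]
  [-4*t*exp(-5*t), 4*t*exp(-5*t) + exp(-5*t), -2*t*exp(-5*t)]
  [-4*t*exp(-5*t), 4*t*exp(-5*t), -2*t*exp(-5*t) + exp(-5*t)]

Strategy: write B = P · J · P⁻¹ where J is a Jordan canonical form, so e^{tB} = P · e^{tJ} · P⁻¹, and e^{tJ} can be computed block-by-block.

B has Jordan form
J =
  [-5,  1,  0]
  [ 0, -5,  0]
  [ 0,  0, -5]
(up to reordering of blocks).

Per-block formulas:
  For a 2×2 Jordan block J_2(-5): exp(t · J_2(-5)) = e^(-5t)·(I + t·N), where N is the 2×2 nilpotent shift.
  For a 1×1 block at λ = -5: exp(t · [-5]) = [e^(-5t)].

After assembling e^{tJ} and conjugating by P, we get:

e^{tB} =
  [-2*t*exp(-5*t) + exp(-5*t), 2*t*exp(-5*t), -t*exp(-5*t)]
  [-4*t*exp(-5*t), 4*t*exp(-5*t) + exp(-5*t), -2*t*exp(-5*t)]
  [-4*t*exp(-5*t), 4*t*exp(-5*t), -2*t*exp(-5*t) + exp(-5*t)]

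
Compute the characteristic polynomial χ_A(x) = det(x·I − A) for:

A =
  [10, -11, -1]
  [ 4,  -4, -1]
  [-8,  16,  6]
x^3 - 12*x^2 + 48*x - 64

Expanding det(x·I − A) (e.g. by cofactor expansion or by noting that A is similar to its Jordan form J, which has the same characteristic polynomial as A) gives
  χ_A(x) = x^3 - 12*x^2 + 48*x - 64
which factors as (x - 4)^3. The eigenvalues (with algebraic multiplicities) are λ = 4 with multiplicity 3.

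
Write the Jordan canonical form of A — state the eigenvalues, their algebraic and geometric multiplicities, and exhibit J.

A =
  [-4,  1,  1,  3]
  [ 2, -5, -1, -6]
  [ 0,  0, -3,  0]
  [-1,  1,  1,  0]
J_3(-3) ⊕ J_1(-3)

The characteristic polynomial is
  det(x·I − A) = x^4 + 12*x^3 + 54*x^2 + 108*x + 81 = (x + 3)^4

Eigenvalues and multiplicities (the geometric multiplicity of λ is n − rank(A − λI), which equals the number of Jordan blocks for λ):
  λ = -3: algebraic multiplicity = 4, geometric multiplicity = 2

Determining the block sizes for each eigenvalue:
  λ = -3: with am = 4 and gm = 2, the partition is not yet determined (e.g. several partitions of 4 into 2 parts exist). Let N = A − (-3)·I. Computing rank(N^1) = 2, rank(N^2) = 1, rank(N^3) = 0; the number of blocks of size ≥ j is rank(N^{j−1}) − rank(N^j), giving [2, 1, 1]. So we have 1 block(s) of size 3, 1 block(s) of size 1 → block sizes [3, 1]

Assembling the blocks gives a Jordan form
J =
  [-3,  1,  0,  0]
  [ 0, -3,  1,  0]
  [ 0,  0, -3,  0]
  [ 0,  0,  0, -3]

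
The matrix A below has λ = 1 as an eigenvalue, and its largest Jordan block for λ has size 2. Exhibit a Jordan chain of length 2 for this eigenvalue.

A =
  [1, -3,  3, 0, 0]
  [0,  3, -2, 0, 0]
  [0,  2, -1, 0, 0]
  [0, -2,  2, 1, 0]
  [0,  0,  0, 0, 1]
A Jordan chain for λ = 1 of length 2:
v_1 = (-3, 2, 2, -2, 0)ᵀ
v_2 = (0, 1, 0, 0, 0)ᵀ

Let N = A − (1)·I. We want v_2 with N^2 v_2 = 0 but N^1 v_2 ≠ 0; then v_{j-1} := N · v_j for j = 2, …, 2.

Pick v_2 = (0, 1, 0, 0, 0)ᵀ.
Then v_1 = N · v_2 = (-3, 2, 2, -2, 0)ᵀ.

Sanity check: (A − (1)·I) v_1 = (0, 0, 0, 0, 0)ᵀ = 0. ✓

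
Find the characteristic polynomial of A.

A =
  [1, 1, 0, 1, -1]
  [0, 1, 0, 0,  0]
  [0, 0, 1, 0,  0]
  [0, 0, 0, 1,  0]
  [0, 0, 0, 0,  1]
x^5 - 5*x^4 + 10*x^3 - 10*x^2 + 5*x - 1

Expanding det(x·I − A) (e.g. by cofactor expansion or by noting that A is similar to its Jordan form J, which has the same characteristic polynomial as A) gives
  χ_A(x) = x^5 - 5*x^4 + 10*x^3 - 10*x^2 + 5*x - 1
which factors as (x - 1)^5. The eigenvalues (with algebraic multiplicities) are λ = 1 with multiplicity 5.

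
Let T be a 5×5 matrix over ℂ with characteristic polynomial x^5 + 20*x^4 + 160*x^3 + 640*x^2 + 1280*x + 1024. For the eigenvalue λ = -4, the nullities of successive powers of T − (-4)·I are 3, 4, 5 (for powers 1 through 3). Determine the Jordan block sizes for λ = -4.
Block sizes for λ = -4: [3, 1, 1]

From the dimensions of kernels of powers, the number of Jordan blocks of size at least j is d_j − d_{j−1} where d_j = dim ker(N^j) (with d_0 = 0). Computing the differences gives [3, 1, 1].
The number of blocks of size exactly k is (#blocks of size ≥ k) − (#blocks of size ≥ k + 1), so the partition is: 2 block(s) of size 1, 1 block(s) of size 3.
In nonincreasing order the block sizes are [3, 1, 1].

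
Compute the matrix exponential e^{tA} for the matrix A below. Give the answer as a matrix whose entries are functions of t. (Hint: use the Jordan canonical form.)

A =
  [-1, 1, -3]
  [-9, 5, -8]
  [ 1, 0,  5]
e^{tA} =
  [2*t^2*exp(3*t) - 4*t*exp(3*t) + exp(3*t), -t^2*exp(3*t) + t*exp(3*t), -t^2*exp(3*t) - 3*t*exp(3*t)]
  [5*t^2*exp(3*t) - 9*t*exp(3*t), -5*t^2*exp(3*t)/2 + 2*t*exp(3*t) + exp(3*t), -5*t^2*exp(3*t)/2 - 8*t*exp(3*t)]
  [-t^2*exp(3*t) + t*exp(3*t), t^2*exp(3*t)/2, t^2*exp(3*t)/2 + 2*t*exp(3*t) + exp(3*t)]

Strategy: write A = P · J · P⁻¹ where J is a Jordan canonical form, so e^{tA} = P · e^{tJ} · P⁻¹, and e^{tJ} can be computed block-by-block.

A has Jordan form
J =
  [3, 1, 0]
  [0, 3, 1]
  [0, 0, 3]
(up to reordering of blocks).

Per-block formulas:
  For a 3×3 Jordan block J_3(3): exp(t · J_3(3)) = e^(3t)·(I + t·N + (t^2/2)·N^2), where N is the 3×3 nilpotent shift.

After assembling e^{tJ} and conjugating by P, we get:

e^{tA} =
  [2*t^2*exp(3*t) - 4*t*exp(3*t) + exp(3*t), -t^2*exp(3*t) + t*exp(3*t), -t^2*exp(3*t) - 3*t*exp(3*t)]
  [5*t^2*exp(3*t) - 9*t*exp(3*t), -5*t^2*exp(3*t)/2 + 2*t*exp(3*t) + exp(3*t), -5*t^2*exp(3*t)/2 - 8*t*exp(3*t)]
  [-t^2*exp(3*t) + t*exp(3*t), t^2*exp(3*t)/2, t^2*exp(3*t)/2 + 2*t*exp(3*t) + exp(3*t)]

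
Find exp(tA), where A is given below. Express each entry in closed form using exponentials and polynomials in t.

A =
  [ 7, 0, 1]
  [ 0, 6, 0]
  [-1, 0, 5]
e^{tA} =
  [t*exp(6*t) + exp(6*t), 0, t*exp(6*t)]
  [0, exp(6*t), 0]
  [-t*exp(6*t), 0, -t*exp(6*t) + exp(6*t)]

Strategy: write A = P · J · P⁻¹ where J is a Jordan canonical form, so e^{tA} = P · e^{tJ} · P⁻¹, and e^{tJ} can be computed block-by-block.

A has Jordan form
J =
  [6, 1, 0]
  [0, 6, 0]
  [0, 0, 6]
(up to reordering of blocks).

Per-block formulas:
  For a 2×2 Jordan block J_2(6): exp(t · J_2(6)) = e^(6t)·(I + t·N), where N is the 2×2 nilpotent shift.
  For a 1×1 block at λ = 6: exp(t · [6]) = [e^(6t)].

After assembling e^{tJ} and conjugating by P, we get:

e^{tA} =
  [t*exp(6*t) + exp(6*t), 0, t*exp(6*t)]
  [0, exp(6*t), 0]
  [-t*exp(6*t), 0, -t*exp(6*t) + exp(6*t)]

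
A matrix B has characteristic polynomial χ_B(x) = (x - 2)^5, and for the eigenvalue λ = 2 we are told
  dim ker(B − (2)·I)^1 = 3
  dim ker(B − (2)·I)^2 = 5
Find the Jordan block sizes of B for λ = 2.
Block sizes for λ = 2: [2, 2, 1]

From the dimensions of kernels of powers, the number of Jordan blocks of size at least j is d_j − d_{j−1} where d_j = dim ker(N^j) (with d_0 = 0). Computing the differences gives [3, 2].
The number of blocks of size exactly k is (#blocks of size ≥ k) − (#blocks of size ≥ k + 1), so the partition is: 1 block(s) of size 1, 2 block(s) of size 2.
In nonincreasing order the block sizes are [2, 2, 1].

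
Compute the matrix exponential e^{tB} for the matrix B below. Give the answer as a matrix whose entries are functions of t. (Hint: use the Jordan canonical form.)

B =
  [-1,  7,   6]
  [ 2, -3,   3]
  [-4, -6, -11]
e^{tB} =
  [3*t^2*exp(-5*t) + 4*t*exp(-5*t) + exp(-5*t), 3*t^2*exp(-5*t) + 7*t*exp(-5*t), 9*t^2*exp(-5*t)/2 + 6*t*exp(-5*t)]
  [2*t*exp(-5*t), 2*t*exp(-5*t) + exp(-5*t), 3*t*exp(-5*t)]
  [-2*t^2*exp(-5*t) - 4*t*exp(-5*t), -2*t^2*exp(-5*t) - 6*t*exp(-5*t), -3*t^2*exp(-5*t) - 6*t*exp(-5*t) + exp(-5*t)]

Strategy: write B = P · J · P⁻¹ where J is a Jordan canonical form, so e^{tB} = P · e^{tJ} · P⁻¹, and e^{tJ} can be computed block-by-block.

B has Jordan form
J =
  [-5,  1,  0]
  [ 0, -5,  1]
  [ 0,  0, -5]
(up to reordering of blocks).

Per-block formulas:
  For a 3×3 Jordan block J_3(-5): exp(t · J_3(-5)) = e^(-5t)·(I + t·N + (t^2/2)·N^2), where N is the 3×3 nilpotent shift.

After assembling e^{tJ} and conjugating by P, we get:

e^{tB} =
  [3*t^2*exp(-5*t) + 4*t*exp(-5*t) + exp(-5*t), 3*t^2*exp(-5*t) + 7*t*exp(-5*t), 9*t^2*exp(-5*t)/2 + 6*t*exp(-5*t)]
  [2*t*exp(-5*t), 2*t*exp(-5*t) + exp(-5*t), 3*t*exp(-5*t)]
  [-2*t^2*exp(-5*t) - 4*t*exp(-5*t), -2*t^2*exp(-5*t) - 6*t*exp(-5*t), -3*t^2*exp(-5*t) - 6*t*exp(-5*t) + exp(-5*t)]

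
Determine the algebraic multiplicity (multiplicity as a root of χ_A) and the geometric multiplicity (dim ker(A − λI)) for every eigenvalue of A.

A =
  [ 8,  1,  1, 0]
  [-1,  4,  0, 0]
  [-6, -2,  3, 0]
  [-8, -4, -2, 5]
λ = 5: alg = 4, geom = 2

Step 1 — factor the characteristic polynomial to read off the algebraic multiplicities:
  χ_A(x) = (x - 5)^4

Step 2 — compute geometric multiplicities via the rank-nullity identity g(λ) = n − rank(A − λI):
  rank(A − (5)·I) = 2, so dim ker(A − (5)·I) = n − 2 = 2

Summary:
  λ = 5: algebraic multiplicity = 4, geometric multiplicity = 2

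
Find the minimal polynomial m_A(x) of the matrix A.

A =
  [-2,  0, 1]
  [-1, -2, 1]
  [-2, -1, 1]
x^3 + 3*x^2 + 3*x + 1

The characteristic polynomial is χ_A(x) = (x + 1)^3, so the eigenvalues are known. The minimal polynomial is
  m_A(x) = Π_λ (x − λ)^{k_λ}
where k_λ is the size of the *largest* Jordan block for λ (equivalently, the smallest k with (A − λI)^k v = 0 for every generalised eigenvector v of λ).

  λ = -1: largest Jordan block has size 3, contributing (x + 1)^3

So m_A(x) = (x + 1)^3 = x^3 + 3*x^2 + 3*x + 1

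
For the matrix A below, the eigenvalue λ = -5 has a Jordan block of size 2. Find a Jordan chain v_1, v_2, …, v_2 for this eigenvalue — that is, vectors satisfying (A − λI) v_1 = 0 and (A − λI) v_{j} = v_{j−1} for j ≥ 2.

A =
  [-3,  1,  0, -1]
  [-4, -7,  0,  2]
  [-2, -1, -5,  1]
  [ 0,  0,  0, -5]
A Jordan chain for λ = -5 of length 2:
v_1 = (2, -4, -2, 0)ᵀ
v_2 = (1, 0, 0, 0)ᵀ

Let N = A − (-5)·I. We want v_2 with N^2 v_2 = 0 but N^1 v_2 ≠ 0; then v_{j-1} := N · v_j for j = 2, …, 2.

Pick v_2 = (1, 0, 0, 0)ᵀ.
Then v_1 = N · v_2 = (2, -4, -2, 0)ᵀ.

Sanity check: (A − (-5)·I) v_1 = (0, 0, 0, 0)ᵀ = 0. ✓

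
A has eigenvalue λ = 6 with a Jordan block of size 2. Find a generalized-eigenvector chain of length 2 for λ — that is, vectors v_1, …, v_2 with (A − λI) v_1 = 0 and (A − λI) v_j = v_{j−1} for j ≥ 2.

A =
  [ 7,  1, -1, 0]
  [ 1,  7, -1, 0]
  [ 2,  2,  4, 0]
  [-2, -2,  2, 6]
A Jordan chain for λ = 6 of length 2:
v_1 = (1, 1, 2, -2)ᵀ
v_2 = (1, 0, 0, 0)ᵀ

Let N = A − (6)·I. We want v_2 with N^2 v_2 = 0 but N^1 v_2 ≠ 0; then v_{j-1} := N · v_j for j = 2, …, 2.

Pick v_2 = (1, 0, 0, 0)ᵀ.
Then v_1 = N · v_2 = (1, 1, 2, -2)ᵀ.

Sanity check: (A − (6)·I) v_1 = (0, 0, 0, 0)ᵀ = 0. ✓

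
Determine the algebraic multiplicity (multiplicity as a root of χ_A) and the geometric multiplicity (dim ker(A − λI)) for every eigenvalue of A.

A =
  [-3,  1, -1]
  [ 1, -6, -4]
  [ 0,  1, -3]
λ = -4: alg = 3, geom = 1

Step 1 — factor the characteristic polynomial to read off the algebraic multiplicities:
  χ_A(x) = (x + 4)^3

Step 2 — compute geometric multiplicities via the rank-nullity identity g(λ) = n − rank(A − λI):
  rank(A − (-4)·I) = 2, so dim ker(A − (-4)·I) = n − 2 = 1

Summary:
  λ = -4: algebraic multiplicity = 3, geometric multiplicity = 1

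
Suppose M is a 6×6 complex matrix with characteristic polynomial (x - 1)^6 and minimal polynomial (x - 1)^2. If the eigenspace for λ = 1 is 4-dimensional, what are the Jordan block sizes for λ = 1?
Block sizes for λ = 1: [2, 2, 1, 1]

Step 1 — from the characteristic polynomial, algebraic multiplicity of λ = 1 is 6. From dim ker(M − (1)·I) = 4, there are exactly 4 Jordan blocks for λ = 1.
Step 2 — from the minimal polynomial, the factor (x − 1)^2 tells us the largest block for λ = 1 has size 2.
Step 3 — with total size 6, 4 blocks, and largest block 2, the block sizes (in nonincreasing order) are [2, 2, 1, 1].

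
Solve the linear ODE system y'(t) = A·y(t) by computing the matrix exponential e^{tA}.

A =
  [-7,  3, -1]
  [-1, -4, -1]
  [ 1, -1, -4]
e^{tA} =
  [-2*t*exp(-5*t) + exp(-5*t), -t^2*exp(-5*t) + 3*t*exp(-5*t), -t^2*exp(-5*t) - t*exp(-5*t)]
  [-t*exp(-5*t), -t^2*exp(-5*t)/2 + t*exp(-5*t) + exp(-5*t), -t^2*exp(-5*t)/2 - t*exp(-5*t)]
  [t*exp(-5*t), t^2*exp(-5*t)/2 - t*exp(-5*t), t^2*exp(-5*t)/2 + t*exp(-5*t) + exp(-5*t)]

Strategy: write A = P · J · P⁻¹ where J is a Jordan canonical form, so e^{tA} = P · e^{tJ} · P⁻¹, and e^{tJ} can be computed block-by-block.

A has Jordan form
J =
  [-5,  1,  0]
  [ 0, -5,  1]
  [ 0,  0, -5]
(up to reordering of blocks).

Per-block formulas:
  For a 3×3 Jordan block J_3(-5): exp(t · J_3(-5)) = e^(-5t)·(I + t·N + (t^2/2)·N^2), where N is the 3×3 nilpotent shift.

After assembling e^{tJ} and conjugating by P, we get:

e^{tA} =
  [-2*t*exp(-5*t) + exp(-5*t), -t^2*exp(-5*t) + 3*t*exp(-5*t), -t^2*exp(-5*t) - t*exp(-5*t)]
  [-t*exp(-5*t), -t^2*exp(-5*t)/2 + t*exp(-5*t) + exp(-5*t), -t^2*exp(-5*t)/2 - t*exp(-5*t)]
  [t*exp(-5*t), t^2*exp(-5*t)/2 - t*exp(-5*t), t^2*exp(-5*t)/2 + t*exp(-5*t) + exp(-5*t)]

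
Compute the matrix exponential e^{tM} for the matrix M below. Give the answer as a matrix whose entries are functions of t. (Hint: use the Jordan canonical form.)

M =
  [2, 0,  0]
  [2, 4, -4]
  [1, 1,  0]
e^{tM} =
  [exp(2*t), 0, 0]
  [2*t*exp(2*t), 2*t*exp(2*t) + exp(2*t), -4*t*exp(2*t)]
  [t*exp(2*t), t*exp(2*t), -2*t*exp(2*t) + exp(2*t)]

Strategy: write M = P · J · P⁻¹ where J is a Jordan canonical form, so e^{tM} = P · e^{tJ} · P⁻¹, and e^{tJ} can be computed block-by-block.

M has Jordan form
J =
  [2, 1, 0]
  [0, 2, 0]
  [0, 0, 2]
(up to reordering of blocks).

Per-block formulas:
  For a 2×2 Jordan block J_2(2): exp(t · J_2(2)) = e^(2t)·(I + t·N), where N is the 2×2 nilpotent shift.
  For a 1×1 block at λ = 2: exp(t · [2]) = [e^(2t)].

After assembling e^{tJ} and conjugating by P, we get:

e^{tM} =
  [exp(2*t), 0, 0]
  [2*t*exp(2*t), 2*t*exp(2*t) + exp(2*t), -4*t*exp(2*t)]
  [t*exp(2*t), t*exp(2*t), -2*t*exp(2*t) + exp(2*t)]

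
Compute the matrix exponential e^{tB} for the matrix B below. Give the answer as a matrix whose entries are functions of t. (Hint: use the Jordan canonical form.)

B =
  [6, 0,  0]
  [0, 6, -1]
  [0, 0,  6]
e^{tB} =
  [exp(6*t), 0, 0]
  [0, exp(6*t), -t*exp(6*t)]
  [0, 0, exp(6*t)]

Strategy: write B = P · J · P⁻¹ where J is a Jordan canonical form, so e^{tB} = P · e^{tJ} · P⁻¹, and e^{tJ} can be computed block-by-block.

B has Jordan form
J =
  [6, 1, 0]
  [0, 6, 0]
  [0, 0, 6]
(up to reordering of blocks).

Per-block formulas:
  For a 1×1 block at λ = 6: exp(t · [6]) = [e^(6t)].
  For a 2×2 Jordan block J_2(6): exp(t · J_2(6)) = e^(6t)·(I + t·N), where N is the 2×2 nilpotent shift.

After assembling e^{tJ} and conjugating by P, we get:

e^{tB} =
  [exp(6*t), 0, 0]
  [0, exp(6*t), -t*exp(6*t)]
  [0, 0, exp(6*t)]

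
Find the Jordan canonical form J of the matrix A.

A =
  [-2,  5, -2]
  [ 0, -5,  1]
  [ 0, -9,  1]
J_3(-2)

The characteristic polynomial is
  det(x·I − A) = x^3 + 6*x^2 + 12*x + 8 = (x + 2)^3

Eigenvalues and multiplicities (the geometric multiplicity of λ is n − rank(A − λI), which equals the number of Jordan blocks for λ):
  λ = -2: algebraic multiplicity = 3, geometric multiplicity = 1

Determining the block sizes for each eigenvalue:
  λ = -2: one block (gm = 1), so the single block has size am = 3 → block sizes [3]

Assembling the blocks gives a Jordan form
J =
  [-2,  1,  0]
  [ 0, -2,  1]
  [ 0,  0, -2]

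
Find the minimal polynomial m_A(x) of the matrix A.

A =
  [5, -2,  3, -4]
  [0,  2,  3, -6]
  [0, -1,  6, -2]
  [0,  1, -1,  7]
x^3 - 15*x^2 + 75*x - 125

The characteristic polynomial is χ_A(x) = (x - 5)^4, so the eigenvalues are known. The minimal polynomial is
  m_A(x) = Π_λ (x − λ)^{k_λ}
where k_λ is the size of the *largest* Jordan block for λ (equivalently, the smallest k with (A − λI)^k v = 0 for every generalised eigenvector v of λ).

  λ = 5: largest Jordan block has size 3, contributing (x − 5)^3

So m_A(x) = (x - 5)^3 = x^3 - 15*x^2 + 75*x - 125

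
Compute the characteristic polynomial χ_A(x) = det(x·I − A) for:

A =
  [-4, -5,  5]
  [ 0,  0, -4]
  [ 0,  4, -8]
x^3 + 12*x^2 + 48*x + 64

Expanding det(x·I − A) (e.g. by cofactor expansion or by noting that A is similar to its Jordan form J, which has the same characteristic polynomial as A) gives
  χ_A(x) = x^3 + 12*x^2 + 48*x + 64
which factors as (x + 4)^3. The eigenvalues (with algebraic multiplicities) are λ = -4 with multiplicity 3.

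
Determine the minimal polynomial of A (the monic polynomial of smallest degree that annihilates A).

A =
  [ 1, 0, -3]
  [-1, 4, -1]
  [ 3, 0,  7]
x^2 - 8*x + 16

The characteristic polynomial is χ_A(x) = (x - 4)^3, so the eigenvalues are known. The minimal polynomial is
  m_A(x) = Π_λ (x − λ)^{k_λ}
where k_λ is the size of the *largest* Jordan block for λ (equivalently, the smallest k with (A − λI)^k v = 0 for every generalised eigenvector v of λ).

  λ = 4: largest Jordan block has size 2, contributing (x − 4)^2

So m_A(x) = (x - 4)^2 = x^2 - 8*x + 16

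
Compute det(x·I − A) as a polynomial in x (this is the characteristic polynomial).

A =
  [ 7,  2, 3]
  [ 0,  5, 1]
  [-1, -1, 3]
x^3 - 15*x^2 + 75*x - 125

Expanding det(x·I − A) (e.g. by cofactor expansion or by noting that A is similar to its Jordan form J, which has the same characteristic polynomial as A) gives
  χ_A(x) = x^3 - 15*x^2 + 75*x - 125
which factors as (x - 5)^3. The eigenvalues (with algebraic multiplicities) are λ = 5 with multiplicity 3.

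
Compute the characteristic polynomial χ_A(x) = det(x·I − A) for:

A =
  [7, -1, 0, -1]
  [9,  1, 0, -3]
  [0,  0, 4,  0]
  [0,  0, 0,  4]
x^4 - 16*x^3 + 96*x^2 - 256*x + 256

Expanding det(x·I − A) (e.g. by cofactor expansion or by noting that A is similar to its Jordan form J, which has the same characteristic polynomial as A) gives
  χ_A(x) = x^4 - 16*x^3 + 96*x^2 - 256*x + 256
which factors as (x - 4)^4. The eigenvalues (with algebraic multiplicities) are λ = 4 with multiplicity 4.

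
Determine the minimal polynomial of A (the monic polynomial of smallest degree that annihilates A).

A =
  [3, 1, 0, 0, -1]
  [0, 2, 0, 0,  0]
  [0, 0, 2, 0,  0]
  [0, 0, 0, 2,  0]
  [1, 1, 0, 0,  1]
x^2 - 4*x + 4

The characteristic polynomial is χ_A(x) = (x - 2)^5, so the eigenvalues are known. The minimal polynomial is
  m_A(x) = Π_λ (x − λ)^{k_λ}
where k_λ is the size of the *largest* Jordan block for λ (equivalently, the smallest k with (A − λI)^k v = 0 for every generalised eigenvector v of λ).

  λ = 2: largest Jordan block has size 2, contributing (x − 2)^2

So m_A(x) = (x - 2)^2 = x^2 - 4*x + 4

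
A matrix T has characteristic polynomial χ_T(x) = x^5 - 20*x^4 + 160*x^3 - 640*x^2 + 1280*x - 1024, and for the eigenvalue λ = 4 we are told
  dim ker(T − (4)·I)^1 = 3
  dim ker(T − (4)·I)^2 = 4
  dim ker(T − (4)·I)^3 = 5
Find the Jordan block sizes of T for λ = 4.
Block sizes for λ = 4: [3, 1, 1]

From the dimensions of kernels of powers, the number of Jordan blocks of size at least j is d_j − d_{j−1} where d_j = dim ker(N^j) (with d_0 = 0). Computing the differences gives [3, 1, 1].
The number of blocks of size exactly k is (#blocks of size ≥ k) − (#blocks of size ≥ k + 1), so the partition is: 2 block(s) of size 1, 1 block(s) of size 3.
In nonincreasing order the block sizes are [3, 1, 1].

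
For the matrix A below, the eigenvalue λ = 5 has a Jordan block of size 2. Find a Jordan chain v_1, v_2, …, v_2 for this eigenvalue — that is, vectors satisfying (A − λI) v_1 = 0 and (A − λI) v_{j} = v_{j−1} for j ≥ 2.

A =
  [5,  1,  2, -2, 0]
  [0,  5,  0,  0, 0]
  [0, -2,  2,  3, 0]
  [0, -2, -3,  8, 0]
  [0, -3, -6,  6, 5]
A Jordan chain for λ = 5 of length 2:
v_1 = (1, 0, -2, -2, -3)ᵀ
v_2 = (0, 1, 0, 0, 0)ᵀ

Let N = A − (5)·I. We want v_2 with N^2 v_2 = 0 but N^1 v_2 ≠ 0; then v_{j-1} := N · v_j for j = 2, …, 2.

Pick v_2 = (0, 1, 0, 0, 0)ᵀ.
Then v_1 = N · v_2 = (1, 0, -2, -2, -3)ᵀ.

Sanity check: (A − (5)·I) v_1 = (0, 0, 0, 0, 0)ᵀ = 0. ✓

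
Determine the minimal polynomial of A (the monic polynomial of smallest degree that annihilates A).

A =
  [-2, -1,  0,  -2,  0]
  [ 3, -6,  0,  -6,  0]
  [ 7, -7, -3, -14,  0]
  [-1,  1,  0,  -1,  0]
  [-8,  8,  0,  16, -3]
x^2 + 6*x + 9

The characteristic polynomial is χ_A(x) = (x + 3)^5, so the eigenvalues are known. The minimal polynomial is
  m_A(x) = Π_λ (x − λ)^{k_λ}
where k_λ is the size of the *largest* Jordan block for λ (equivalently, the smallest k with (A − λI)^k v = 0 for every generalised eigenvector v of λ).

  λ = -3: largest Jordan block has size 2, contributing (x + 3)^2

So m_A(x) = (x + 3)^2 = x^2 + 6*x + 9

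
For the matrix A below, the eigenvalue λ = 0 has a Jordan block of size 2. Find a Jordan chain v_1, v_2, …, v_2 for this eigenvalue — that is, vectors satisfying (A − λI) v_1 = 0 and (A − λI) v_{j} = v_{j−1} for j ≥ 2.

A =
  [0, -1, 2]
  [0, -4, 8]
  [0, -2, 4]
A Jordan chain for λ = 0 of length 2:
v_1 = (-1, -4, -2)ᵀ
v_2 = (0, 1, 0)ᵀ

Let N = A − (0)·I. We want v_2 with N^2 v_2 = 0 but N^1 v_2 ≠ 0; then v_{j-1} := N · v_j for j = 2, …, 2.

Pick v_2 = (0, 1, 0)ᵀ.
Then v_1 = N · v_2 = (-1, -4, -2)ᵀ.

Sanity check: (A − (0)·I) v_1 = (0, 0, 0)ᵀ = 0. ✓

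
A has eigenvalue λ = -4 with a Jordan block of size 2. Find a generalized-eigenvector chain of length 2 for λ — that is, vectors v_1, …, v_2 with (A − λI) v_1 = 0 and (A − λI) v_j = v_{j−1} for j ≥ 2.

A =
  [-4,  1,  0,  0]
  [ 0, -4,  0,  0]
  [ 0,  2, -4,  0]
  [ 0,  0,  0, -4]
A Jordan chain for λ = -4 of length 2:
v_1 = (1, 0, 2, 0)ᵀ
v_2 = (0, 1, 0, 0)ᵀ

Let N = A − (-4)·I. We want v_2 with N^2 v_2 = 0 but N^1 v_2 ≠ 0; then v_{j-1} := N · v_j for j = 2, …, 2.

Pick v_2 = (0, 1, 0, 0)ᵀ.
Then v_1 = N · v_2 = (1, 0, 2, 0)ᵀ.

Sanity check: (A − (-4)·I) v_1 = (0, 0, 0, 0)ᵀ = 0. ✓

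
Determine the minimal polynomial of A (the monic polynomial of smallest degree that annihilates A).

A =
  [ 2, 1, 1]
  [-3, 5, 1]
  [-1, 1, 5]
x^3 - 12*x^2 + 48*x - 64

The characteristic polynomial is χ_A(x) = (x - 4)^3, so the eigenvalues are known. The minimal polynomial is
  m_A(x) = Π_λ (x − λ)^{k_λ}
where k_λ is the size of the *largest* Jordan block for λ (equivalently, the smallest k with (A − λI)^k v = 0 for every generalised eigenvector v of λ).

  λ = 4: largest Jordan block has size 3, contributing (x − 4)^3

So m_A(x) = (x - 4)^3 = x^3 - 12*x^2 + 48*x - 64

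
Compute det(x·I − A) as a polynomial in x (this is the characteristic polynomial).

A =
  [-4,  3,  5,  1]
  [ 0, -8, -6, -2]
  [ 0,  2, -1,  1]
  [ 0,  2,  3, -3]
x^4 + 16*x^3 + 96*x^2 + 256*x + 256

Expanding det(x·I − A) (e.g. by cofactor expansion or by noting that A is similar to its Jordan form J, which has the same characteristic polynomial as A) gives
  χ_A(x) = x^4 + 16*x^3 + 96*x^2 + 256*x + 256
which factors as (x + 4)^4. The eigenvalues (with algebraic multiplicities) are λ = -4 with multiplicity 4.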